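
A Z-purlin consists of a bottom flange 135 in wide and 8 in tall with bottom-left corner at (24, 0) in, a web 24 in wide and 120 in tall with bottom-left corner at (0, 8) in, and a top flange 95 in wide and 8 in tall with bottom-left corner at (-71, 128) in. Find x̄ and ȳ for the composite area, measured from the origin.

x̄ = 24.47 in, ȳ = 63.66 in

bottom flange: A = 135 × 8 = 1080.00, centroid at (91.50, 4.00).
web: A = 24 × 120 = 2880.00, centroid at (12.00, 68.00).
top flange: A = 95 × 8 = 760.00, centroid at (-23.50, 132.00).
ΣA = 4720.00 in²
ΣAx̄ = (1080.00)(91.50) + (2880.00)(12.00) + (760.00)(-23.50) = 115520.00 in³
ΣAȳ = (1080.00)(4.00) + (2880.00)(68.00) + (760.00)(132.00) = 300480.00 in³
x̄ = 115520.00 / 4720.00 = 24.47 in
ȳ = 300480.00 / 4720.00 = 63.66 in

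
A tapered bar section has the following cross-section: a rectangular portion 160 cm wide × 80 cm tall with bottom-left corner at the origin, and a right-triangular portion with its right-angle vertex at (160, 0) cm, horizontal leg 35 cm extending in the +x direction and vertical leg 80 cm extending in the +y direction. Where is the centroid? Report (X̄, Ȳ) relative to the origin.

X̄ = 89.04 cm, Ȳ = 38.69 cm

rectangular portion: A = 160 × 80 = 12800.00, centroid at (80.00, 40.00).
triangular portion: A = ½·35·80 = 1400.00, centroid at (171.67, 26.67).
ΣA = 14200.00 cm²
ΣAX̄ = (12800.00)(80.00) + (1400.00)(171.67) = 1264333.33 cm³
ΣAȲ = (12800.00)(40.00) + (1400.00)(26.67) = 549333.33 cm³
X̄ = 1264333.33 / 14200.00 = 89.04 cm
Ȳ = 549333.33 / 14200.00 = 38.69 cm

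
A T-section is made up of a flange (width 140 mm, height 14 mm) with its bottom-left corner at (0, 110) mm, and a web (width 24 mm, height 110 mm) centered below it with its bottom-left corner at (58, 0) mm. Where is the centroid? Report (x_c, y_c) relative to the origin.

web: A = 24 × 110 = 2640.00, centroid at (70.00, 55.00).
flange: A = 140 × 14 = 1960.00, centroid at (70.00, 117.00).
ΣA = 4600.00 mm², ΣAx_c = 322000.00 mm³, ΣAy_c = 374520.00 mm³.
x_c = 322000.00/4600.00 = 70.00 mm; y_c = 374520.00/4600.00 = 81.42 mm.

x_c = 70.00 mm, y_c = 81.42 mm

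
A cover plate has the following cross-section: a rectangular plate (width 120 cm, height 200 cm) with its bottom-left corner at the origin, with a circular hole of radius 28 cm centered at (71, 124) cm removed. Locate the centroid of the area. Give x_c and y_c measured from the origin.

Part | A | x̄ᵢ | ȳᵢ | A·x̄ᵢ | A·ȳᵢ
plate | 24000.00 | 60.00 | 100.00 | 1440000.00 | 2400000.00
hole | -2463.01 | 71.00 | 124.00 | -174873.61 | -305413.07
Σ | 21536.99 |  |  | 1265126.39 | 2094586.93
x_c = 1265126.39 / 21536.99 = 58.74 cm
y_c = 2094586.93 / 21536.99 = 97.26 cm

x_c = 58.74 cm, y_c = 97.26 cm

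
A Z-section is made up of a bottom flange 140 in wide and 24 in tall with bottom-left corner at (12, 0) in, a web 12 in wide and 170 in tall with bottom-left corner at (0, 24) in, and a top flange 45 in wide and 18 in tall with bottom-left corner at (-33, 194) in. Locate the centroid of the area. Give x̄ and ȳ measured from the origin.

bottom flange: A = 140 × 24 = 3360.00, centroid at (82.00, 12.00).
web: A = 12 × 170 = 2040.00, centroid at (6.00, 109.00).
top flange: A = 45 × 18 = 810.00, centroid at (-10.50, 203.00).
ΣA = 6210.00 in², ΣAx̄ = 279255.00 in³, ΣAȳ = 427110.00 in³.
x̄ = 279255.00/6210.00 = 44.97 in; ȳ = 427110.00/6210.00 = 68.78 in.

x̄ = 44.97 in, ȳ = 68.78 in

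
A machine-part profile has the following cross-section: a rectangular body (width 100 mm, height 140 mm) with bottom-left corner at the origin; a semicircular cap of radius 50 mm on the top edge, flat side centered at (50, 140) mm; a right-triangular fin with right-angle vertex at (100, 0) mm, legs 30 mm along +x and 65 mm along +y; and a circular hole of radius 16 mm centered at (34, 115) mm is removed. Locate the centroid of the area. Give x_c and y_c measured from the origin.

x_c = 53.94 mm, y_c = 85.19 mm

rectangular body: A = 100 × 140 = 14000.00, centroid at (50.00, 70.00).
semicircular top: A = ½π·50² = 3926.99, centroid at (50.00, 161.22).
triangular fin: A = ½·30·65 = 975.00, centroid at (110.00, 21.67).
hole: A = −π·16² = -804.25, centroid at (34.00, 115.00).
ΣA = 18097.74 mm², ΣAx_c = 976255.12 mm³, ΣAy_c = 1541748.56 mm³.
x_c = 976255.12/18097.74 = 53.94 mm; y_c = 1541748.56/18097.74 = 85.19 mm.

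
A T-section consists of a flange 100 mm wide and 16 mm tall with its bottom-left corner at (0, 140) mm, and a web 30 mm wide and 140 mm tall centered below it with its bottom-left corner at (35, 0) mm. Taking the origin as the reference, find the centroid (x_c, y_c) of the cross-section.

web: A = 30 × 140 = 4200.00, centroid at (50.00, 70.00).
flange: A = 100 × 16 = 1600.00, centroid at (50.00, 148.00).
ΣA = 5800.00 mm²
ΣAx_c = (4200.00)(50.00) + (1600.00)(50.00) = 290000.00 mm³
ΣAy_c = (4200.00)(70.00) + (1600.00)(148.00) = 530800.00 mm³
x_c = 290000.00 / 5800.00 = 50.00 mm
y_c = 530800.00 / 5800.00 = 91.52 mm

x_c = 50.00 mm, y_c = 91.52 mm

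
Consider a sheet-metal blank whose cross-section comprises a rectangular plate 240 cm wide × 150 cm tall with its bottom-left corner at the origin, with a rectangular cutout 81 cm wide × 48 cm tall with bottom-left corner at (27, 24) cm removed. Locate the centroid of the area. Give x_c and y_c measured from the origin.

x_c = 126.36 cm, y_c = 78.27 cm

plate: A = 240 × 150 = 36000.00, centroid at (120.00, 75.00).
hole: A = −(81 × 48) = -3888.00, centroid at (67.50, 48.00).
ΣA = 32112.00 cm², ΣAx_c = 4057560.00 cm³, ΣAy_c = 2513376.00 cm³.
x_c = 4057560.00/32112.00 = 126.36 cm; y_c = 2513376.00/32112.00 = 78.27 cm.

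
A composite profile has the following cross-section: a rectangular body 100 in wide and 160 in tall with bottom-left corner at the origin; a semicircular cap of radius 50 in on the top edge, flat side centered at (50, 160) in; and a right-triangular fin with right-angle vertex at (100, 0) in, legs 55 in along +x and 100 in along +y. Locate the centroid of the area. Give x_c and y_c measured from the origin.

x_c = 58.29 in, y_c = 91.87 in

Part | A | x̄ᵢ | ȳᵢ | A·x̄ᵢ | A·ȳᵢ
rectangular body | 16000.00 | 50.00 | 80.00 | 800000.00 | 1280000.00
semicircular top | 3926.99 | 50.00 | 181.22 | 196349.54 | 711651.86
triangular fin | 2750.00 | 118.33 | 33.33 | 325416.67 | 91666.67
Σ | 22676.99 |  |  | 1321766.21 | 2083318.53
x_c = 1321766.21 / 22676.99 = 58.29 in
y_c = 2083318.53 / 22676.99 = 91.87 in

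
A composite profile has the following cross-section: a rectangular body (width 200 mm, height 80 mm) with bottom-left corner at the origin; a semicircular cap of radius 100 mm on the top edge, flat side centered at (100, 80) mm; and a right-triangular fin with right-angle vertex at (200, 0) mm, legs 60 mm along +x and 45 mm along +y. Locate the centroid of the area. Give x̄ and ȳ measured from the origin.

rectangular body: A = 200 × 80 = 16000.00, centroid at (100.00, 40.00).
semicircular top: A = ½π·100² = 15707.96, centroid at (100.00, 122.44).
triangular fin: A = ½·60·45 = 1350.00, centroid at (220.00, 15.00).
ΣA = 33057.96 mm², ΣAx̄ = 3467796.33 mm³, ΣAȳ = 2583553.73 mm³.
x̄ = 3467796.33/33057.96 = 104.90 mm; ȳ = 2583553.73/33057.96 = 78.15 mm.

x̄ = 104.90 mm, ȳ = 78.15 mm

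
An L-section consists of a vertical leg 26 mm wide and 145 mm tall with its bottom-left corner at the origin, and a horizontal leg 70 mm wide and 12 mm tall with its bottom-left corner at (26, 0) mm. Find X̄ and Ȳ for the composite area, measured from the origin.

X̄ = 21.75 mm, Ȳ = 60.38 mm

Part | A | x̄ᵢ | ȳᵢ | A·x̄ᵢ | A·ȳᵢ
vertical leg | 3770.00 | 13.00 | 72.50 | 49010.00 | 273325.00
horizontal leg | 840.00 | 61.00 | 6.00 | 51240.00 | 5040.00
Σ | 4610.00 |  |  | 100250.00 | 278365.00
X̄ = 100250.00 / 4610.00 = 21.75 mm
Ȳ = 278365.00 / 4610.00 = 60.38 mm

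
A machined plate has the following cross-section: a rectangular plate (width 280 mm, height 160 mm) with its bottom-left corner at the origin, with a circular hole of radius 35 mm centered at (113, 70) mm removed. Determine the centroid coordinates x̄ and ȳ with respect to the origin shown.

plate: A = 280 × 160 = 44800.00, centroid at (140.00, 80.00).
hole: A = −π·35² = -3848.45, centroid at (113.00, 70.00).
ΣA = 40951.55 mm², ΣAx̄ = 5837125.04 mm³, ΣAȳ = 3314608.43 mm³.
x̄ = 5837125.04/40951.55 = 142.54 mm; ȳ = 3314608.43/40951.55 = 80.94 mm.

x̄ = 142.54 mm, ȳ = 80.94 mm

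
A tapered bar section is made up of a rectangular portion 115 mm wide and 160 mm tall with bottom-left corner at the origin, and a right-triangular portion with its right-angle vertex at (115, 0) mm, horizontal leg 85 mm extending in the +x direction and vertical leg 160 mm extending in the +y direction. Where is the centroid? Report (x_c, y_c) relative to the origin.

x_c = 80.66 mm, y_c = 72.80 mm

rectangular portion: A = 115 × 160 = 18400.00, centroid at (57.50, 80.00).
triangular portion: A = ½·85·160 = 6800.00, centroid at (143.33, 53.33).
ΣA = 25200.00 mm²
ΣAx_c = (18400.00)(57.50) + (6800.00)(143.33) = 2032666.67 mm³
ΣAy_c = (18400.00)(80.00) + (6800.00)(53.33) = 1834666.67 mm³
x_c = 2032666.67 / 25200.00 = 80.66 mm
y_c = 1834666.67 / 25200.00 = 72.80 mm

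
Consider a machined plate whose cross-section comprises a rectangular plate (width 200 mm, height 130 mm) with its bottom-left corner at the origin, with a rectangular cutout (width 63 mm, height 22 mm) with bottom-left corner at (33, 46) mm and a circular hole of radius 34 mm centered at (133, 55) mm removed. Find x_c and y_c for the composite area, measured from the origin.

Part | A | x̄ᵢ | ȳᵢ | A·x̄ᵢ | A·ȳᵢ
plate | 26000.00 | 100.00 | 65.00 | 2600000.00 | 1690000.00
hole 1 | -1386.00 | 64.50 | 57.00 | -89397.00 | -79002.00
hole 2 | -3631.68 | 133.00 | 55.00 | -483013.59 | -199742.46
Σ | 20982.32 |  |  | 2027589.41 | 1411255.54
x_c = 2027589.41 / 20982.32 = 96.63 mm
y_c = 1411255.54 / 20982.32 = 67.26 mm

x_c = 96.63 mm, y_c = 67.26 mm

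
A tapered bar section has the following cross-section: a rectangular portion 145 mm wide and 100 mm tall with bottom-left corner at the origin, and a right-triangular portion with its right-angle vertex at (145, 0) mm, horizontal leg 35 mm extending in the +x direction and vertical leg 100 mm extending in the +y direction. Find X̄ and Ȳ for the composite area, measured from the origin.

X̄ = 81.56 mm, Ȳ = 48.21 mm

Part | A | x̄ᵢ | ȳᵢ | A·x̄ᵢ | A·ȳᵢ
rectangular portion | 14500.00 | 72.50 | 50.00 | 1051250.00 | 725000.00
triangular portion | 1750.00 | 156.67 | 33.33 | 274166.67 | 58333.33
Σ | 16250.00 |  |  | 1325416.67 | 783333.33
X̄ = 1325416.67 / 16250.00 = 81.56 mm
Ȳ = 783333.33 / 16250.00 = 48.21 mm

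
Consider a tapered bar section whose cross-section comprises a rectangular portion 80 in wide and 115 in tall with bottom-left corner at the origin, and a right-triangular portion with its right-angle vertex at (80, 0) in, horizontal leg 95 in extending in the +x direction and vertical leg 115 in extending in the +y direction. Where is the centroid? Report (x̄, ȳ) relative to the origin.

x̄ = 66.70 in, ȳ = 50.36 in

Part | A | x̄ᵢ | ȳᵢ | A·x̄ᵢ | A·ȳᵢ
rectangular portion | 9200.00 | 40.00 | 57.50 | 368000.00 | 529000.00
triangular portion | 5462.50 | 111.67 | 38.33 | 609979.17 | 209395.83
Σ | 14662.50 |  |  | 977979.17 | 738395.83
x̄ = 977979.17 / 14662.50 = 66.70 in
ȳ = 738395.83 / 14662.50 = 50.36 in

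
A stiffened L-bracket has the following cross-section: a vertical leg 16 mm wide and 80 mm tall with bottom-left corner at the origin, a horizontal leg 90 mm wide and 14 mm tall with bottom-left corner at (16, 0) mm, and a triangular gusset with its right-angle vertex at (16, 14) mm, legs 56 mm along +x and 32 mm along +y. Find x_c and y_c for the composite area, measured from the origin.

x_c = 34.39 mm, y_c = 23.90 mm

vertical leg: A = 16 × 80 = 1280.00, centroid at (8.00, 40.00).
horizontal leg: A = 90 × 14 = 1260.00, centroid at (61.00, 7.00).
gusset: A = ½·56·32 = 896.00, centroid at (34.67, 24.67).
ΣA = 3436.00 mm²
ΣAx_c = (1280.00)(8.00) + (1260.00)(61.00) + (896.00)(34.67) = 118161.33 mm³
ΣAy_c = (1280.00)(40.00) + (1260.00)(7.00) + (896.00)(24.67) = 82121.33 mm³
x_c = 118161.33 / 3436.00 = 34.39 mm
y_c = 82121.33 / 3436.00 = 23.90 mm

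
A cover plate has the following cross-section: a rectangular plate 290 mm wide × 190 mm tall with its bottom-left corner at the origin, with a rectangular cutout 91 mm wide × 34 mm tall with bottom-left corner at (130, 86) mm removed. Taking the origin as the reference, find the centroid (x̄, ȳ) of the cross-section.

plate: A = 290 × 190 = 55100.00, centroid at (145.00, 95.00).
hole: A = −(91 × 34) = -3094.00, centroid at (175.50, 103.00).
ΣA = 52006.00 mm²
ΣAx̄ = (55100.00)(145.00) + (-3094.00)(175.50) = 7446503.00 mm³
ΣAȳ = (55100.00)(95.00) + (-3094.00)(103.00) = 4915818.00 mm³
x̄ = 7446503.00 / 52006.00 = 143.19 mm
ȳ = 4915818.00 / 52006.00 = 94.52 mm

x̄ = 143.19 mm, ȳ = 94.52 mm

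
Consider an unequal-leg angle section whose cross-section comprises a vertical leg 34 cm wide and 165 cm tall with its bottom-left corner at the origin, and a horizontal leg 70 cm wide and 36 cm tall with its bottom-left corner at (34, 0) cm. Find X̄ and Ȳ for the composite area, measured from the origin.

vertical leg: A = 34 × 165 = 5610.00, centroid at (17.00, 82.50).
horizontal leg: A = 70 × 36 = 2520.00, centroid at (69.00, 18.00).
ΣA = 8130.00 cm²
ΣAX̄ = (5610.00)(17.00) + (2520.00)(69.00) = 269250.00 cm³
ΣAȲ = (5610.00)(82.50) + (2520.00)(18.00) = 508185.00 cm³
X̄ = 269250.00 / 8130.00 = 33.12 cm
Ȳ = 508185.00 / 8130.00 = 62.51 cm

X̄ = 33.12 cm, Ȳ = 62.51 cm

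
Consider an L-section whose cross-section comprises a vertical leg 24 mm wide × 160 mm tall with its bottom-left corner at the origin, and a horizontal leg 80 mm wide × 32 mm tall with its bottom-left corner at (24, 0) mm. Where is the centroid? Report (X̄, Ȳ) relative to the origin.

vertical leg: A = 24 × 160 = 3840.00, centroid at (12.00, 80.00).
horizontal leg: A = 80 × 32 = 2560.00, centroid at (64.00, 16.00).
ΣA = 6400.00 mm², ΣAX̄ = 209920.00 mm³, ΣAȲ = 348160.00 mm³.
X̄ = 209920.00/6400.00 = 32.80 mm; Ȳ = 348160.00/6400.00 = 54.40 mm.

X̄ = 32.80 mm, Ȳ = 54.40 mm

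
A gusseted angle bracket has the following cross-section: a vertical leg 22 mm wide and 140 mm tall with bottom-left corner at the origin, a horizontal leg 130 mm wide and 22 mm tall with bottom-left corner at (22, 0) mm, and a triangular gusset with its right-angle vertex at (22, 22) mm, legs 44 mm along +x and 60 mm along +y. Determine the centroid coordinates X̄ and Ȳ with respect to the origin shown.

vertical leg: A = 22 × 140 = 3080.00, centroid at (11.00, 70.00).
horizontal leg: A = 130 × 22 = 2860.00, centroid at (87.00, 11.00).
gusset: A = ½·44·60 = 1320.00, centroid at (36.67, 42.00).
ΣA = 7260.00 mm², ΣAX̄ = 331100.00 mm³, ΣAȲ = 302500.00 mm³.
X̄ = 331100.00/7260.00 = 45.61 mm; Ȳ = 302500.00/7260.00 = 41.67 mm.

X̄ = 45.61 mm, Ȳ = 41.67 mm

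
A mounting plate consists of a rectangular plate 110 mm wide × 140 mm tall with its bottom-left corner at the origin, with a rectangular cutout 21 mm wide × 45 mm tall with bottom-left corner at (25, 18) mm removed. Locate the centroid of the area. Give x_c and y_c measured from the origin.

plate: A = 110 × 140 = 15400.00, centroid at (55.00, 70.00).
hole: A = −(21 × 45) = -945.00, centroid at (35.50, 40.50).
ΣA = 14455.00 mm², ΣAx_c = 813452.50 mm³, ΣAy_c = 1039727.50 mm³.
x_c = 813452.50/14455.00 = 56.27 mm; y_c = 1039727.50/14455.00 = 71.93 mm.

x_c = 56.27 mm, y_c = 71.93 mm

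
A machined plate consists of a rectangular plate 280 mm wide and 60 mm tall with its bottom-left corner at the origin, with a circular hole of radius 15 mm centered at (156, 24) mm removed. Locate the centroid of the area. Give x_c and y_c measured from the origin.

Part | A | x̄ᵢ | ȳᵢ | A·x̄ᵢ | A·ȳᵢ
plate | 16800.00 | 140.00 | 30.00 | 2352000.00 | 504000.00
hole | -706.86 | 156.00 | 24.00 | -110269.90 | -16964.60
Σ | 16093.14 |  |  | 2241730.10 | 487035.40
x_c = 2241730.10 / 16093.14 = 139.30 mm
y_c = 487035.40 / 16093.14 = 30.26 mm

x_c = 139.30 mm, y_c = 30.26 mm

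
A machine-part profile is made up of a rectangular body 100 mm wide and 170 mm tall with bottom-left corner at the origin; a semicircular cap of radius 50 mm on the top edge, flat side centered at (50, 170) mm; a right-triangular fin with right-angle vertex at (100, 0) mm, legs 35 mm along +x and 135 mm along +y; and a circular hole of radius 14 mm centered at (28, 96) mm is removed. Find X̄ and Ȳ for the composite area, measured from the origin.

rectangular body: A = 100 × 170 = 17000.00, centroid at (50.00, 85.00).
semicircular top: A = ½π·50² = 3926.99, centroid at (50.00, 191.22).
triangular fin: A = ½·35·135 = 2362.50, centroid at (111.67, 45.00).
hole: A = −π·14² = -615.75, centroid at (28.00, 96.00).
ΣA = 22673.74 mm²
ΣAX̄ = (17000.00)(50.00) + (3926.99)(50.00) + (2362.50)(111.67) + (-615.75)(28.00) = 1292920.98 mm³
ΣAȲ = (17000.00)(85.00) + (3926.99)(191.22) + (2362.50)(45.00) + (-615.75)(96.00) = 2243122.06 mm³
X̄ = 1292920.98 / 22673.74 = 57.02 mm
Ȳ = 2243122.06 / 22673.74 = 98.93 mm

X̄ = 57.02 mm, Ȳ = 98.93 mm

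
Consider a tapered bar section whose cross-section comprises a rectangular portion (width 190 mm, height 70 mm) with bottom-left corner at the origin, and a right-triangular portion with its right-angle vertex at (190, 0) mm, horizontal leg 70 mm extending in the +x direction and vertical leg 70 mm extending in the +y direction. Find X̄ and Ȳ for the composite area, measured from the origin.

X̄ = 113.41 mm, Ȳ = 33.19 mm

rectangular portion: A = 190 × 70 = 13300.00, centroid at (95.00, 35.00).
triangular portion: A = ½·70·70 = 2450.00, centroid at (213.33, 23.33).
ΣA = 15750.00 mm²
ΣAX̄ = (13300.00)(95.00) + (2450.00)(213.33) = 1786166.67 mm³
ΣAȲ = (13300.00)(35.00) + (2450.00)(23.33) = 522666.67 mm³
X̄ = 1786166.67 / 15750.00 = 113.41 mm
Ȳ = 522666.67 / 15750.00 = 33.19 mm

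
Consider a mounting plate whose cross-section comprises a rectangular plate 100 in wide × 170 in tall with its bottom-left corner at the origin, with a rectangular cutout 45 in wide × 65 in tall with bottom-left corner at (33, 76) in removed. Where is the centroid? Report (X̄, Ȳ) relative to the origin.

X̄ = 48.86 in, Ȳ = 80.12 in

Part | A | x̄ᵢ | ȳᵢ | A·x̄ᵢ | A·ȳᵢ
plate | 17000.00 | 50.00 | 85.00 | 850000.00 | 1445000.00
hole | -2925.00 | 55.50 | 108.50 | -162337.50 | -317362.50
Σ | 14075.00 |  |  | 687662.50 | 1127637.50
X̄ = 687662.50 / 14075.00 = 48.86 in
Ȳ = 1127637.50 / 14075.00 = 80.12 in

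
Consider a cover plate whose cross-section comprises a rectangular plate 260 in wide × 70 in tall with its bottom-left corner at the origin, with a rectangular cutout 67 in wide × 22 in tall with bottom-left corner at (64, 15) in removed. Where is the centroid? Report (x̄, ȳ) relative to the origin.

x̄ = 132.86 in, ȳ = 35.79 in

Part | A | x̄ᵢ | ȳᵢ | A·x̄ᵢ | A·ȳᵢ
plate | 18200.00 | 130.00 | 35.00 | 2366000.00 | 637000.00
hole | -1474.00 | 97.50 | 26.00 | -143715.00 | -38324.00
Σ | 16726.00 |  |  | 2222285.00 | 598676.00
x̄ = 2222285.00 / 16726.00 = 132.86 in
ȳ = 598676.00 / 16726.00 = 35.79 in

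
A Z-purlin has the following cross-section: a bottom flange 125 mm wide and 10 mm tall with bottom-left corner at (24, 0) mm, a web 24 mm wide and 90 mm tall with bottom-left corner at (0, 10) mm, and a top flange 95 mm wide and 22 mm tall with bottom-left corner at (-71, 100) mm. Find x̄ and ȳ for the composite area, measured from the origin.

x̄ = 15.44 mm, ȳ = 64.92 mm

bottom flange: A = 125 × 10 = 1250.00, centroid at (86.50, 5.00).
web: A = 24 × 90 = 2160.00, centroid at (12.00, 55.00).
top flange: A = 95 × 22 = 2090.00, centroid at (-23.50, 111.00).
ΣA = 5500.00 mm², ΣAx̄ = 84930.00 mm³, ΣAȳ = 357040.00 mm³.
x̄ = 84930.00/5500.00 = 15.44 mm; ȳ = 357040.00/5500.00 = 64.92 mm.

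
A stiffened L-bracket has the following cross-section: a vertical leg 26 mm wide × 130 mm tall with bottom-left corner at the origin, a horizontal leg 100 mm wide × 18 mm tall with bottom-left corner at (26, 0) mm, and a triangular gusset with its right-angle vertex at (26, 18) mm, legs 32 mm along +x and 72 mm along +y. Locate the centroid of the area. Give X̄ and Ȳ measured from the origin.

X̄ = 35.21 mm, Ȳ = 44.90 mm

vertical leg: A = 26 × 130 = 3380.00, centroid at (13.00, 65.00).
horizontal leg: A = 100 × 18 = 1800.00, centroid at (76.00, 9.00).
gusset: A = ½·32·72 = 1152.00, centroid at (36.67, 42.00).
ΣA = 6332.00 mm², ΣAX̄ = 222980.00 mm³, ΣAȲ = 284284.00 mm³.
X̄ = 222980.00/6332.00 = 35.21 mm; Ȳ = 284284.00/6332.00 = 44.90 mm.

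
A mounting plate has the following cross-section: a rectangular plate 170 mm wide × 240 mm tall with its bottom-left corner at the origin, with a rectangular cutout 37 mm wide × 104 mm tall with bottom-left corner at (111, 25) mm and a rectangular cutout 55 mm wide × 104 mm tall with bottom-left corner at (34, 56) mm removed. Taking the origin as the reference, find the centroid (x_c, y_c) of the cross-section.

x_c = 83.82 mm, y_c = 127.50 mm

plate: A = 170 × 240 = 40800.00, centroid at (85.00, 120.00).
hole 1: A = −(37 × 104) = -3848.00, centroid at (129.50, 77.00).
hole 2: A = −(55 × 104) = -5720.00, centroid at (61.50, 108.00).
ΣA = 31232.00 mm²
ΣAx_c = (40800.00)(85.00) + (-3848.00)(129.50) + (-5720.00)(61.50) = 2617904.00 mm³
ΣAy_c = (40800.00)(120.00) + (-3848.00)(77.00) + (-5720.00)(108.00) = 3981944.00 mm³
x_c = 2617904.00 / 31232.00 = 83.82 mm
y_c = 3981944.00 / 31232.00 = 127.50 mm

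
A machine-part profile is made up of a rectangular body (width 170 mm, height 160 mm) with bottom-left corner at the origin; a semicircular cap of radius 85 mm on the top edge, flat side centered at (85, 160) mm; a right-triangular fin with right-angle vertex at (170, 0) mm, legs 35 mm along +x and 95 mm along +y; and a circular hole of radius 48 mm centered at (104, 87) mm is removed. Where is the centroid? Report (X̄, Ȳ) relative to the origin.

rectangular body: A = 170 × 160 = 27200.00, centroid at (85.00, 80.00).
semicircular top: A = ½π·85² = 11349.00, centroid at (85.00, 196.08).
triangular fin: A = ½·35·95 = 1662.50, centroid at (181.67, 31.67).
hole: A = −π·48² = -7238.23, centroid at (104.00, 87.00).
ΣA = 32973.27 mm²
ΣAX̄ = (27200.00)(85.00) + (11349.00)(85.00) + (1662.50)(181.67) + (-7238.23)(104.00) = 2825910.26 mm³
ΣAȲ = (27200.00)(80.00) + (11349.00)(196.08) + (1662.50)(31.67) + (-7238.23)(87.00) = 3824177.09 mm³
X̄ = 2825910.26 / 32973.27 = 85.70 mm
Ȳ = 3824177.09 / 32973.27 = 115.98 mm

X̄ = 85.70 mm, Ȳ = 115.98 mm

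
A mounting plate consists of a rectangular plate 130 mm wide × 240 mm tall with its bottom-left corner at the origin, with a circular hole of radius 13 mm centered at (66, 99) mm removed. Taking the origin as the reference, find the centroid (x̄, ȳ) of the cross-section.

plate: A = 130 × 240 = 31200.00, centroid at (65.00, 120.00).
hole: A = −π·13² = -530.93, centroid at (66.00, 99.00).
ΣA = 30669.07 mm²
ΣAx̄ = (31200.00)(65.00) + (-530.93)(66.00) = 1992958.68 mm³
ΣAȳ = (31200.00)(120.00) + (-530.93)(99.00) = 3691438.01 mm³
x̄ = 1992958.68 / 30669.07 = 64.98 mm
ȳ = 3691438.01 / 30669.07 = 120.36 mm

x̄ = 64.98 mm, ȳ = 120.36 mm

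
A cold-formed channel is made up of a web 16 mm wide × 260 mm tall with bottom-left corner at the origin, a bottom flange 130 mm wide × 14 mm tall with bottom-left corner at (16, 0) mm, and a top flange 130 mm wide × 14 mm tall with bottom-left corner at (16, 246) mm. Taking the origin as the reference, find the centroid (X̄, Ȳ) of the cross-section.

X̄ = 42.07 mm, Ȳ = 130.00 mm

web: A = 16 × 260 = 4160.00, centroid at (8.00, 130.00).
bottom flange: A = 130 × 14 = 1820.00, centroid at (81.00, 7.00).
top flange: A = 130 × 14 = 1820.00, centroid at (81.00, 253.00).
ΣA = 7800.00 mm²
ΣAX̄ = (4160.00)(8.00) + (1820.00)(81.00) + (1820.00)(81.00) = 328120.00 mm³
ΣAȲ = (4160.00)(130.00) + (1820.00)(7.00) + (1820.00)(253.00) = 1014000.00 mm³
X̄ = 328120.00 / 7800.00 = 42.07 mm
Ȳ = 1014000.00 / 7800.00 = 130.00 mm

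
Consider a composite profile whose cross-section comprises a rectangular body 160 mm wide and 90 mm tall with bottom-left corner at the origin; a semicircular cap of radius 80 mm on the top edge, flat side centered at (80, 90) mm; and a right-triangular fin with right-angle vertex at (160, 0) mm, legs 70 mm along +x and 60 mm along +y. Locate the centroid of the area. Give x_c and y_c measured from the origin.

x_c = 88.17 mm, y_c = 72.91 mm

rectangular body: A = 160 × 90 = 14400.00, centroid at (80.00, 45.00).
semicircular top: A = ½π·80² = 10053.10, centroid at (80.00, 123.95).
triangular fin: A = ½·70·60 = 2100.00, centroid at (183.33, 20.00).
ΣA = 26553.10 mm²
ΣAx_c = (14400.00)(80.00) + (10053.10)(80.00) + (2100.00)(183.33) = 2341247.72 mm³
ΣAy_c = (14400.00)(45.00) + (10053.10)(123.95) + (2100.00)(20.00) = 1936112.02 mm³
x_c = 2341247.72 / 26553.10 = 88.17 mm
y_c = 1936112.02 / 26553.10 = 72.91 mm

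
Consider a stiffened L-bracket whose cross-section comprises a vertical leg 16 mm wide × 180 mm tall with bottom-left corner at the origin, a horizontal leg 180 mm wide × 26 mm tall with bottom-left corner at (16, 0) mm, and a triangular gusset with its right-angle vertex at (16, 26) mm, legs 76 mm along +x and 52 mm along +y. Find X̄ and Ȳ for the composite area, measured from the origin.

X̄ = 63.00 mm, Ȳ = 42.54 mm

vertical leg: A = 16 × 180 = 2880.00, centroid at (8.00, 90.00).
horizontal leg: A = 180 × 26 = 4680.00, centroid at (106.00, 13.00).
gusset: A = ½·76·52 = 1976.00, centroid at (41.33, 43.33).
ΣA = 9536.00 mm²
ΣAX̄ = (2880.00)(8.00) + (4680.00)(106.00) + (1976.00)(41.33) = 600794.67 mm³
ΣAȲ = (2880.00)(90.00) + (4680.00)(13.00) + (1976.00)(43.33) = 405666.67 mm³
X̄ = 600794.67 / 9536.00 = 63.00 mm
Ȳ = 405666.67 / 9536.00 = 42.54 mm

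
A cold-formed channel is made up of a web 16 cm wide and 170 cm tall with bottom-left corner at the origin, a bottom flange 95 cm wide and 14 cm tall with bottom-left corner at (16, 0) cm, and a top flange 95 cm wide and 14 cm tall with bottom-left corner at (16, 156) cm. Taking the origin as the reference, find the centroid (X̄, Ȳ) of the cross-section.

X̄ = 35.44 cm, Ȳ = 85.00 cm

web: A = 16 × 170 = 2720.00, centroid at (8.00, 85.00).
bottom flange: A = 95 × 14 = 1330.00, centroid at (63.50, 7.00).
top flange: A = 95 × 14 = 1330.00, centroid at (63.50, 163.00).
ΣA = 5380.00 cm²
ΣAX̄ = (2720.00)(8.00) + (1330.00)(63.50) + (1330.00)(63.50) = 190670.00 cm³
ΣAȲ = (2720.00)(85.00) + (1330.00)(7.00) + (1330.00)(163.00) = 457300.00 cm³
X̄ = 190670.00 / 5380.00 = 35.44 cm
Ȳ = 457300.00 / 5380.00 = 85.00 cm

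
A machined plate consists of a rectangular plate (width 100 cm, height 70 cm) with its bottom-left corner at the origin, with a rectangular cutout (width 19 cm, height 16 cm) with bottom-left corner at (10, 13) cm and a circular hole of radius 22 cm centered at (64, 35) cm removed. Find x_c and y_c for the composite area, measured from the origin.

plate: A = 100 × 70 = 7000.00, centroid at (50.00, 35.00).
hole 1: A = −(19 × 16) = -304.00, centroid at (19.50, 21.00).
hole 2: A = −π·22² = -1520.53, centroid at (64.00, 35.00).
ΣA = 5175.47 cm²
ΣAx_c = (7000.00)(50.00) + (-304.00)(19.50) + (-1520.53)(64.00) = 246758.03 cm³
ΣAy_c = (7000.00)(35.00) + (-304.00)(21.00) + (-1520.53)(35.00) = 185397.42 cm³
x_c = 246758.03 / 5175.47 = 47.68 cm
y_c = 185397.42 / 5175.47 = 35.82 cm

x_c = 47.68 cm, y_c = 35.82 cm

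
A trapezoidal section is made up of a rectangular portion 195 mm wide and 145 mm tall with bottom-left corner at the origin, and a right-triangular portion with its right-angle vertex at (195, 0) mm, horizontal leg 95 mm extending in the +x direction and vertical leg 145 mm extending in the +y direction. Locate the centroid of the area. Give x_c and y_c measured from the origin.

x_c = 122.80 mm, y_c = 67.77 mm

rectangular portion: A = 195 × 145 = 28275.00, centroid at (97.50, 72.50).
triangular portion: A = ½·95·145 = 6887.50, centroid at (226.67, 48.33).
ΣA = 35162.50 mm², ΣAx_c = 4317979.17 mm³, ΣAy_c = 2382833.33 mm³.
x_c = 4317979.17/35162.50 = 122.80 mm; y_c = 2382833.33/35162.50 = 67.77 mm.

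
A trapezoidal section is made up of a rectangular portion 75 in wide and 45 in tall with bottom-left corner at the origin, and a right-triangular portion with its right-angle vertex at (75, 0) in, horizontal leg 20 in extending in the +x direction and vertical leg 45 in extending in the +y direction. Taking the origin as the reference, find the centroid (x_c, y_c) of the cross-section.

Part | A | x̄ᵢ | ȳᵢ | A·x̄ᵢ | A·ȳᵢ
rectangular portion | 3375.00 | 37.50 | 22.50 | 126562.50 | 75937.50
triangular portion | 450.00 | 81.67 | 15.00 | 36750.00 | 6750.00
Σ | 3825.00 |  |  | 163312.50 | 82687.50
x_c = 163312.50 / 3825.00 = 42.70 in
y_c = 82687.50 / 3825.00 = 21.62 in

x_c = 42.70 in, y_c = 21.62 in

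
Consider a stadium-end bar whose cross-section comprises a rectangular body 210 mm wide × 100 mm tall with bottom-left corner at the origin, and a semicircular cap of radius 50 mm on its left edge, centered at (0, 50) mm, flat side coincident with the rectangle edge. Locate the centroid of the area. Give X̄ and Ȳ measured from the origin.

X̄ = 85.12 mm, Ȳ = 50.00 mm

rectangular body: A = 210 × 100 = 21000.00, centroid at (105.00, 50.00).
semicircular end: A = ½π·50² = 3926.99, centroid at (-21.22, 50.00).
ΣA = 24926.99 mm²
ΣAX̄ = (21000.00)(105.00) + (3926.99)(-21.22) = 2121666.67 mm³
ΣAȲ = (21000.00)(50.00) + (3926.99)(50.00) = 1246349.54 mm³
X̄ = 2121666.67 / 24926.99 = 85.12 mm
Ȳ = 1246349.54 / 24926.99 = 50.00 mm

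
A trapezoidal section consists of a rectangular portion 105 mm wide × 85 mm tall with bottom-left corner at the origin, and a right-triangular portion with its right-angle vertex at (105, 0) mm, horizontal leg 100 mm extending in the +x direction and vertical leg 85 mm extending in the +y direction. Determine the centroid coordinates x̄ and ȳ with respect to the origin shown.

x̄ = 80.19 mm, ȳ = 37.93 mm

Part | A | x̄ᵢ | ȳᵢ | A·x̄ᵢ | A·ȳᵢ
rectangular portion | 8925.00 | 52.50 | 42.50 | 468562.50 | 379312.50
triangular portion | 4250.00 | 138.33 | 28.33 | 587916.67 | 120416.67
Σ | 13175.00 |  |  | 1056479.17 | 499729.17
x̄ = 1056479.17 / 13175.00 = 80.19 mm
ȳ = 499729.17 / 13175.00 = 37.93 mm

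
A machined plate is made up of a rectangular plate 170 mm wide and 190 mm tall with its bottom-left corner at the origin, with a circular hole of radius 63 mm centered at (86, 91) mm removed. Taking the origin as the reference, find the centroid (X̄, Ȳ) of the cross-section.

X̄ = 84.37 mm, Ȳ = 97.52 mm

Part | A | x̄ᵢ | ȳᵢ | A·x̄ᵢ | A·ȳᵢ
plate | 32300.00 | 85.00 | 95.00 | 2745500.00 | 3068500.00
hole | -12468.98 | 86.00 | 91.00 | -1072332.39 | -1134677.29
Σ | 19831.02 |  |  | 1673167.61 | 1933822.71
X̄ = 1673167.61 / 19831.02 = 84.37 mm
Ȳ = 1933822.71 / 19831.02 = 97.52 mm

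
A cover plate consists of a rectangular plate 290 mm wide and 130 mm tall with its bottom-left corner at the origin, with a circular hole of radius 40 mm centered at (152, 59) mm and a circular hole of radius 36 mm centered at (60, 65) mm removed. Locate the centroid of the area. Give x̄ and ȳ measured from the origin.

x̄ = 155.87 mm, ȳ = 66.05 mm

plate: A = 290 × 130 = 37700.00, centroid at (145.00, 65.00).
hole 1: A = −π·40² = -5026.55, centroid at (152.00, 59.00).
hole 2: A = −π·36² = -4071.50, centroid at (60.00, 65.00).
ΣA = 28601.95 mm², ΣAx̄ = 4458174.42 mm³, ΣAȳ = 1889285.89 mm³.
x̄ = 4458174.42/28601.95 = 155.87 mm; ȳ = 1889285.89/28601.95 = 66.05 mm.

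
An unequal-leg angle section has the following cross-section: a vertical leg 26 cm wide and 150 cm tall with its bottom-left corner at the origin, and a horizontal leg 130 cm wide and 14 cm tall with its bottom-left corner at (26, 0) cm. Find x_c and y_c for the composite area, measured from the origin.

x_c = 37.82 cm, y_c = 53.36 cm

vertical leg: A = 26 × 150 = 3900.00, centroid at (13.00, 75.00).
horizontal leg: A = 130 × 14 = 1820.00, centroid at (91.00, 7.00).
ΣA = 5720.00 cm², ΣAx_c = 216320.00 cm³, ΣAy_c = 305240.00 cm³.
x_c = 216320.00/5720.00 = 37.82 cm; y_c = 305240.00/5720.00 = 53.36 cm.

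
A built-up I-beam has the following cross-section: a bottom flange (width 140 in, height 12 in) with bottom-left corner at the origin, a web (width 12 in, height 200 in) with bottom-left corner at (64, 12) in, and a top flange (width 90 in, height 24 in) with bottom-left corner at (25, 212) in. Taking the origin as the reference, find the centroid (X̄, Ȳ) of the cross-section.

bottom flange: A = 140 × 12 = 1680.00, centroid at (70.00, 6.00).
web: A = 12 × 200 = 2400.00, centroid at (70.00, 112.00).
top flange: A = 90 × 24 = 2160.00, centroid at (70.00, 224.00).
ΣA = 6240.00 in², ΣAX̄ = 436800.00 in³, ΣAȲ = 762720.00 in³.
X̄ = 436800.00/6240.00 = 70.00 in; Ȳ = 762720.00/6240.00 = 122.23 in.

X̄ = 70.00 in, Ȳ = 122.23 in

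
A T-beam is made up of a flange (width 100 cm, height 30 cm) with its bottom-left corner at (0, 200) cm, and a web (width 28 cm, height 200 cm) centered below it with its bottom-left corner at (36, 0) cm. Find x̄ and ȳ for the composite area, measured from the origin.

web: A = 28 × 200 = 5600.00, centroid at (50.00, 100.00).
flange: A = 100 × 30 = 3000.00, centroid at (50.00, 215.00).
ΣA = 8600.00 cm², ΣAx̄ = 430000.00 cm³, ΣAȳ = 1205000.00 cm³.
x̄ = 430000.00/8600.00 = 50.00 cm; ȳ = 1205000.00/8600.00 = 140.12 cm.

x̄ = 50.00 cm, ȳ = 140.12 cm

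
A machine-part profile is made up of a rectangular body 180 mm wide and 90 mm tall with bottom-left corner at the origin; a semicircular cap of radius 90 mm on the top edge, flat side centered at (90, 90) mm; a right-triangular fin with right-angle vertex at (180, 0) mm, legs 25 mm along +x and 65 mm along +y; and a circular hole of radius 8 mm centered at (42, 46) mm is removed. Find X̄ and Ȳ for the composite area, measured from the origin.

rectangular body: A = 180 × 90 = 16200.00, centroid at (90.00, 45.00).
semicircular top: A = ½π·90² = 12723.45, centroid at (90.00, 128.20).
triangular fin: A = ½·25·65 = 812.50, centroid at (188.33, 21.67).
hole: A = −π·8² = -201.06, centroid at (42.00, 46.00).
ΣA = 29534.89 mm², ΣAX̄ = 2747686.75 mm³, ΣAȲ = 2368465.84 mm³.
X̄ = 2747686.75/29534.89 = 93.03 mm; Ȳ = 2368465.84/29534.89 = 80.19 mm.

X̄ = 93.03 mm, Ȳ = 80.19 mm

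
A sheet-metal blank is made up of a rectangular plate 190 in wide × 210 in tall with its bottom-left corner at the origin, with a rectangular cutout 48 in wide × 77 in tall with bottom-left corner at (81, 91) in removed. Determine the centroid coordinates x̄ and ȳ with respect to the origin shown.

Part | A | x̄ᵢ | ȳᵢ | A·x̄ᵢ | A·ȳᵢ
plate | 39900.00 | 95.00 | 105.00 | 3790500.00 | 4189500.00
hole | -3696.00 | 105.00 | 129.50 | -388080.00 | -478632.00
Σ | 36204.00 |  |  | 3402420.00 | 3710868.00
x̄ = 3402420.00 / 36204.00 = 93.98 in
ȳ = 3710868.00 / 36204.00 = 102.50 in

x̄ = 93.98 in, ȳ = 102.50 in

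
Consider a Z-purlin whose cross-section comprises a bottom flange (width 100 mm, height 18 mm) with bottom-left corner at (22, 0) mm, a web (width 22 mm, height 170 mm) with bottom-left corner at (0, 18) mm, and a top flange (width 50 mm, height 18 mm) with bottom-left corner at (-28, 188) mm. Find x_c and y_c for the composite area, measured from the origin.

x_c = 26.09 mm, y_c = 89.86 mm

bottom flange: A = 100 × 18 = 1800.00, centroid at (72.00, 9.00).
web: A = 22 × 170 = 3740.00, centroid at (11.00, 103.00).
top flange: A = 50 × 18 = 900.00, centroid at (-3.00, 197.00).
ΣA = 6440.00 mm², ΣAx_c = 168040.00 mm³, ΣAy_c = 578720.00 mm³.
x_c = 168040.00/6440.00 = 26.09 mm; y_c = 578720.00/6440.00 = 89.86 mm.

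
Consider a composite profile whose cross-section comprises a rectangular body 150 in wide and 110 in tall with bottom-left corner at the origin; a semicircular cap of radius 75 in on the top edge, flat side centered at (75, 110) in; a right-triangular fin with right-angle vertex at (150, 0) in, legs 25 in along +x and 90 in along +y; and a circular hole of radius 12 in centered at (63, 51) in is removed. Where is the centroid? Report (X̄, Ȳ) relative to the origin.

Part | A | x̄ᵢ | ȳᵢ | A·x̄ᵢ | A·ȳᵢ
rectangular body | 16500.00 | 75.00 | 55.00 | 1237500.00 | 907500.00
semicircular top | 8835.73 | 75.00 | 141.83 | 662679.70 | 1253180.23
triangular fin | 1125.00 | 158.33 | 30.00 | 178125.00 | 33750.00
hole | -452.39 | 63.00 | 51.00 | -28500.53 | -23071.86
Σ | 26008.34 |  |  | 2049804.17 | 2171358.37
X̄ = 2049804.17 / 26008.34 = 78.81 in
Ȳ = 2171358.37 / 26008.34 = 83.49 in

X̄ = 78.81 in, Ȳ = 83.49 in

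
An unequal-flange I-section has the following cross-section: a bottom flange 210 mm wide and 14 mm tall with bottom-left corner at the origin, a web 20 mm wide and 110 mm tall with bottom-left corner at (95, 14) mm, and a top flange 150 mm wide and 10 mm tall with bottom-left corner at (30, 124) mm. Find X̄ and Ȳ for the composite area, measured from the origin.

bottom flange: A = 210 × 14 = 2940.00, centroid at (105.00, 7.00).
web: A = 20 × 110 = 2200.00, centroid at (105.00, 69.00).
top flange: A = 150 × 10 = 1500.00, centroid at (105.00, 129.00).
ΣA = 6640.00 mm², ΣAX̄ = 697200.00 mm³, ΣAȲ = 365880.00 mm³.
X̄ = 697200.00/6640.00 = 105.00 mm; Ȳ = 365880.00/6640.00 = 55.10 mm.

X̄ = 105.00 mm, Ȳ = 55.10 mm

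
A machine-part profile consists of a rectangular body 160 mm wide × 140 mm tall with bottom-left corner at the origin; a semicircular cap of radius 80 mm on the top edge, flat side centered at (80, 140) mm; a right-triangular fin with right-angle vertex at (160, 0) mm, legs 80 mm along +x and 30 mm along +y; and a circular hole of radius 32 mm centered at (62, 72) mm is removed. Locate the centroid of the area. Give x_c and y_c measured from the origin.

Part | A | x̄ᵢ | ȳᵢ | A·x̄ᵢ | A·ȳᵢ
rectangular body | 22400.00 | 80.00 | 70.00 | 1792000.00 | 1568000.00
semicircular top | 10053.10 | 80.00 | 173.95 | 804247.72 | 1748766.84
triangular fin | 1200.00 | 186.67 | 10.00 | 224000.00 | 12000.00
hole | -3216.99 | 62.00 | 72.00 | -199453.43 | -231623.34
Σ | 30436.11 |  |  | 2620794.28 | 3097143.50
x_c = 2620794.28 / 30436.11 = 86.11 mm
y_c = 3097143.50 / 30436.11 = 101.76 mm

x_c = 86.11 mm, y_c = 101.76 mm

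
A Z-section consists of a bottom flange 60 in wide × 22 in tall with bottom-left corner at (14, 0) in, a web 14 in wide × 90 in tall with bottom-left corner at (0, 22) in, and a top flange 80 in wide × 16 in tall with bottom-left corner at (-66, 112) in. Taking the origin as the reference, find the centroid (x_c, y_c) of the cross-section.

x_c = 8.71 in, y_c = 65.42 in

bottom flange: A = 60 × 22 = 1320.00, centroid at (44.00, 11.00).
web: A = 14 × 90 = 1260.00, centroid at (7.00, 67.00).
top flange: A = 80 × 16 = 1280.00, centroid at (-26.00, 120.00).
ΣA = 3860.00 in²
ΣAx_c = (1320.00)(44.00) + (1260.00)(7.00) + (1280.00)(-26.00) = 33620.00 in³
ΣAy_c = (1320.00)(11.00) + (1260.00)(67.00) + (1280.00)(120.00) = 252540.00 in³
x_c = 33620.00 / 3860.00 = 8.71 in
y_c = 252540.00 / 3860.00 = 65.42 in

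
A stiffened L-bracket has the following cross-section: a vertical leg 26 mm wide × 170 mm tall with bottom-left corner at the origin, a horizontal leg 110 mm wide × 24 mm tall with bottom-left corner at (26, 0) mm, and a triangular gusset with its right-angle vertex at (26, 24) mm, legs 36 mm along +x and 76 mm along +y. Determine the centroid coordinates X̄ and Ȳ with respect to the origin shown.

X̄ = 38.36 mm, Ȳ = 56.34 mm

Part | A | x̄ᵢ | ȳᵢ | A·x̄ᵢ | A·ȳᵢ
vertical leg | 4420.00 | 13.00 | 85.00 | 57460.00 | 375700.00
horizontal leg | 2640.00 | 81.00 | 12.00 | 213840.00 | 31680.00
gusset | 1368.00 | 38.00 | 49.33 | 51984.00 | 67488.00
Σ | 8428.00 |  |  | 323284.00 | 474868.00
X̄ = 323284.00 / 8428.00 = 38.36 mm
Ȳ = 474868.00 / 8428.00 = 56.34 mm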